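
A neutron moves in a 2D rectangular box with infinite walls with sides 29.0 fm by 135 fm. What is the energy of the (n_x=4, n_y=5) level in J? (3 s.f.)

E = 6.68×10^-13 J

For a 2D rectangular well E = (h²/8m_n)·Σ n_i²/L_i² = (6.626×10^-34)²/(8·1.675×10^-27) · [4²/(29.0 fm)² + 5²/(135 fm)²].
Evaluating gives E = 6.68×10^-13 J.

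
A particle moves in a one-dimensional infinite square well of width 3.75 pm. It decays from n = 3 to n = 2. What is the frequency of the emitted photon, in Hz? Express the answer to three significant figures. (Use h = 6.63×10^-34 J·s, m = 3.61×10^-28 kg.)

f = 8.16×10^16 Hz

E_1 = h²/(8mL²) = 1.082×10^-17 J and ΔE = (3² − 2²)E_1 = 5.410×10^-17 J.
f = ΔE/h = 5.410×10^-17/6.63×10^-34 = 8.16×10^16 Hz.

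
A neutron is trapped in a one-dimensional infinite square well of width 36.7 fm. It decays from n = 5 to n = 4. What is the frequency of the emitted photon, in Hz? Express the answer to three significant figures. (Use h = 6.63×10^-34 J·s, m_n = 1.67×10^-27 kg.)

E_1 = h²/(8m_nL²) = 2.443×10^-14 J and ΔE = (5² − 4²)E_1 = 2.199×10^-13 J.
f = ΔE/h = 2.199×10^-13/6.63×10^-34 = 3.32×10^20 Hz.

f = 3.32×10^20 Hz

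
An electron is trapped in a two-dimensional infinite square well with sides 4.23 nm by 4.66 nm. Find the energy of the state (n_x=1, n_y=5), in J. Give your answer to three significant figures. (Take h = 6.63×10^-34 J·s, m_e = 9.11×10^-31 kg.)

For a 2D rectangular well E = (h²/8m_e)·Σ n_i²/L_i² = (6.63×10^-34)²/(8·9.11×10^-31) · [1²/(4.23 nm)² + 5²/(4.66 nm)²].
Evaluating gives E = 7.28×10^-20 J.

E = 7.28×10^-20 J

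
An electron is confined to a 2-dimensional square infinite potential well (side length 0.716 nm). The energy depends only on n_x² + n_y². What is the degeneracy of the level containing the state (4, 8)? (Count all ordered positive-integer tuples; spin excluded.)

The level has n_x² + n_y² = 80. The ordered positive-integer solutions are (4, 8), (8, 4).
That gives 2 states.

degeneracy = 2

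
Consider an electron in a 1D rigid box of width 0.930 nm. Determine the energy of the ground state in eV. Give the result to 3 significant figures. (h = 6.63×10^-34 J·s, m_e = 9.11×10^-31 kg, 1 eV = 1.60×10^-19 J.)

E_1 = 0.436 eV

For an infinite well E_n = n²h²/(8m_eL²), so E_1 = h²/(8m_eL²) = (6.63×10^-34)²/(8·9.11×10^-31·(9.30×10^-10 m)²) = 6.974×10^-20 J.
Converting, E_1 = 6.974×10^-20 J / (1.60×10^-19 J/eV) = 0.436 eV.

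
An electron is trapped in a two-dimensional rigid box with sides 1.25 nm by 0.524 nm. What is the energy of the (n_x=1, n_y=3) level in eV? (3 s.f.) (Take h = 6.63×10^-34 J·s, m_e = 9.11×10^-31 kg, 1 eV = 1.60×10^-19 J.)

For a 2D rectangular well E = (h²/8m_e)·Σ n_i²/L_i² = (6.63×10^-34)²/(8·9.11×10^-31) · [1²/(1.25 nm)² + 3²/(0.524 nm)²].
Evaluating gives E = 2.016×10^-18 J = 12.6 eV.

E = 12.6 eV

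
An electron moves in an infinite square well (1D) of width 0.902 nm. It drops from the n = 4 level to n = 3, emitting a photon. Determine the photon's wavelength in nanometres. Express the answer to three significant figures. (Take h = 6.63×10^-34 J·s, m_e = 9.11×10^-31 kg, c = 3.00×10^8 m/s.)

E_1 = h²/(8m_eL²) = 7.413×10^-20 J, so ΔE = (4² − 3²)E_1 = 5.189×10^-19 J.
λ = hc/ΔE = (6.63×10^-34·3.00×10^8)/5.189×10^-19 = 3.83×10^-7 m = 383 nm.

λ = 383 nm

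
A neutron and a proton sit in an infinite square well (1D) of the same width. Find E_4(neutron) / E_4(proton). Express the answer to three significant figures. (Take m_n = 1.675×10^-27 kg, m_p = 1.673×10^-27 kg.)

0.999

E_n ∝ 1/m at fixed n and L, so the ratio is m_p/m_n = 1.673×10^-27/1.675×10^-27 = 0.999.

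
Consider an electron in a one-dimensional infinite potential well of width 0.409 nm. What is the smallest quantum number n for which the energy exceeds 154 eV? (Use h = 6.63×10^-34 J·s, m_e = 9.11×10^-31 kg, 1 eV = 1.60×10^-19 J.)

n = 9

E_1 = h²/(8m_eL²) = 3.606×10^-19 J = 2.254 eV.
Need n² > 154/2.254 = 68.32, i.e. n > 8.266.
The smallest integer satisfying this is n = 9.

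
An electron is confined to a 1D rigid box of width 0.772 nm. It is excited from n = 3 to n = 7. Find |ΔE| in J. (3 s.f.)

|ΔE| = 4.04×10^-18 J

E_1 = h²/(8m_eL²) = 1.011×10^-19 J.
|ΔE| = |3² − 7²|·E_1 = 40·1.011×10^-19 J = 4.04×10^-18 J.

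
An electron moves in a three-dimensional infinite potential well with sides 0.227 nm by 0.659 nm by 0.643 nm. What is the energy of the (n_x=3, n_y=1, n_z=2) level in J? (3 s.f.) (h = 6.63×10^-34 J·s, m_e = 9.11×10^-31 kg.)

E = 1.13×10^-17 J

For a 3D rectangular well E = (h²/8m_e)·Σ n_i²/L_i² = (6.63×10^-34)²/(8·9.11×10^-31) · [3²/(0.227 nm)² + 1²/(0.659 nm)² + 2²/(0.643 nm)²].
Evaluating gives E = 1.13×10^-17 J.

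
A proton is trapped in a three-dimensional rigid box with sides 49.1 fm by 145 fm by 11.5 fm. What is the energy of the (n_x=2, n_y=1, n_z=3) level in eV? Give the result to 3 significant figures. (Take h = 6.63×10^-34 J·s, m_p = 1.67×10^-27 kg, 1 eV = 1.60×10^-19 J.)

For a 3D rectangular well E = (h²/8m_p)·Σ n_i²/L_i² = (6.63×10^-34)²/(8·1.67×10^-27) · [2²/(49.1 fm)² + 1²/(145 fm)² + 3²/(11.5 fm)²].
Evaluating gives E = 2.295×10^-12 J = 1.43×10^7 eV.

E = 1.43×10^7 eV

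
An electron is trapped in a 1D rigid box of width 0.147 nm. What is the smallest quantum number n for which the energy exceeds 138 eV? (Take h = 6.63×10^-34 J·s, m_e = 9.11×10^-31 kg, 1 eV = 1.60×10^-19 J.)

E_1 = h²/(8m_eL²) = 2.791×10^-18 J = 17.44 eV.
Need n² > 138/17.44 = 7.913, i.e. n > 2.813.
The smallest integer satisfying this is n = 3.

n = 3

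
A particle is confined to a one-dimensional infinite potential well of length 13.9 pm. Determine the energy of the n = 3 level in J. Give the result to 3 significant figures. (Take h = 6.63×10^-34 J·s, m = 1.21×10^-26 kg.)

For an infinite well E_n = n²h²/(8mL²), so E_1 = h²/(8mL²) = (6.63×10^-34)²/(8·1.21×10^-26·(1.39×10^-11 m)²) = 2.350×10^-20 J.
Then E_3 = 3²·E_1 = 9·2.350×10^-20 J = 2.12×10^-19 J.

E_3 = 2.12×10^-19 J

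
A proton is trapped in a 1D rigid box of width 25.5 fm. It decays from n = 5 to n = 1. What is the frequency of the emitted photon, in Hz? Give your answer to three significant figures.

E_1 = h²/(8m_pL²) = 5.045×10^-14 J and ΔE = (5² − 1²)E_1 = 1.211×10^-12 J.
f = ΔE/h = 1.211×10^-12/6.626×10^-34 = 1.83×10^21 Hz.

f = 1.83×10^21 Hz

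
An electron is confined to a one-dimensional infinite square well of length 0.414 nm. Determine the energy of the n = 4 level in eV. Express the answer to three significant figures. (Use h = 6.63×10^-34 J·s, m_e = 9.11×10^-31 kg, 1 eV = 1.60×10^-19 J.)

For an infinite well E_n = n²h²/(8m_eL²), so E_1 = h²/(8m_eL²) = (6.63×10^-34)²/(8·9.11×10^-31·(4.14×10^-10 m)²) = 3.519×10^-19 J.
Then E_4 = 4²·E_1 = 16·3.519×10^-19 J = 5.630×10^-18 J.
Converting, E_4 = 5.630×10^-18 J / (1.60×10^-19 J/eV) = 35.2 eV.

E_4 = 35.2 eV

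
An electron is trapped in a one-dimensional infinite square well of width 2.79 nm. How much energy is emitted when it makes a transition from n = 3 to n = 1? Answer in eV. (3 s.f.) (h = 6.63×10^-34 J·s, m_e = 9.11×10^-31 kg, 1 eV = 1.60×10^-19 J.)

|ΔE| = 0.387 eV

E_1 = h²/(8m_eL²) = 7.748×10^-21 J.
|ΔE| = |3² − 1²|·E_1 = 8·7.748×10^-21 J = 6.198×10^-20 J = 0.387 eV.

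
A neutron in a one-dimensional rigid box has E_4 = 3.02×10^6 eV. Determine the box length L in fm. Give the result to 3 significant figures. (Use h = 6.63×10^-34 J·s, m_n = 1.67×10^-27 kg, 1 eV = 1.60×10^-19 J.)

From E_n = n²h²/(8m_nL²), L = n·h/√(8m_nE_n).
E_4 = 3.02×10^6 eV = 4.832×10^-13 J, so L = 4·6.63×10^-34/√(8·1.67×10^-27·4.832×10^-13) = 3.30×10^-14 m = 33.0 fm.

L = 33.0 fm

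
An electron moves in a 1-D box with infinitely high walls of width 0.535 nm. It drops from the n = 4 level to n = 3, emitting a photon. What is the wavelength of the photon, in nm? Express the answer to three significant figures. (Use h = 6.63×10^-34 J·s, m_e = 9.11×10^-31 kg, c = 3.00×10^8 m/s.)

E_1 = h²/(8m_eL²) = 2.107×10^-19 J, so ΔE = (4² − 3²)E_1 = 1.475×10^-18 J.
λ = hc/ΔE = (6.63×10^-34·3.00×10^8)/1.475×10^-18 = 1.35×10^-7 m = 135 nm.

λ = 135 nm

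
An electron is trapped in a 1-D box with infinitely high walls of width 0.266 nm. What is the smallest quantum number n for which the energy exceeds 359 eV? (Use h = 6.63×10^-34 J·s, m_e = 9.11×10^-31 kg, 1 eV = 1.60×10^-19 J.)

E_1 = h²/(8m_eL²) = 8.524×10^-19 J = 5.328 eV.
Need n² > 359/5.328 = 67.38, i.e. n > 8.209.
The smallest integer satisfying this is n = 9.

n = 9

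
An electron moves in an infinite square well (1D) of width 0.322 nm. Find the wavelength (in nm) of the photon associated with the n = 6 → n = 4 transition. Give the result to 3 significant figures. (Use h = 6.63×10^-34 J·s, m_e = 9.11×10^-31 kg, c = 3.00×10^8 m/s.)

λ = 17.1 nm

E_1 = h²/(8m_eL²) = 5.817×10^-19 J, so ΔE = (6² − 4²)E_1 = 1.163×10^-17 J.
λ = hc/ΔE = (6.63×10^-34·3.00×10^8)/1.163×10^-17 = 1.71×10^-8 m = 17.1 nm.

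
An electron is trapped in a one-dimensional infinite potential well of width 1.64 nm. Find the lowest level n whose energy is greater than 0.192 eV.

E_1 = h²/(8m_eL²) = 2.240×10^-20 J = 0.1398 eV.
Need n² > 0.192/0.1398 = 1.373, i.e. n > 1.172.
The smallest integer satisfying this is n = 2.

n = 2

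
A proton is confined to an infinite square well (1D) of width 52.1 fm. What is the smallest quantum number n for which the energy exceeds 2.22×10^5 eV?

E_1 = h²/(8m_pL²) = 1.208×10^-14 J = 7.541×10^4 eV.
Need n² > 2.22×10^5/7.541×10^4 = 2.944, i.e. n > 1.716.
The smallest integer satisfying this is n = 2.

n = 2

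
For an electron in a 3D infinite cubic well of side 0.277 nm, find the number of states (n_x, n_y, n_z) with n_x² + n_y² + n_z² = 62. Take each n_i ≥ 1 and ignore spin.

The level has n_x² + n_y² + n_z² = 62. The ordered positive-integer solutions are (1, 5, 6), (1, 6, 5), (2, 3, 7), (2, 7, 3), (3, 2, 7), (3, 7, 2), (5, 1, 6), (5, 6, 1), (6, 1, 5), (6, 5, 1), (7, 2, 3), (7, 3, 2).
That gives 12 states.

degeneracy = 12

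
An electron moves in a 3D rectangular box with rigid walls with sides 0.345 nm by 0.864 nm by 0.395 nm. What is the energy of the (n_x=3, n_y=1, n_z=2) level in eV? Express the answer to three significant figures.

For a 3D rectangular well E = (h²/8m_e)·Σ n_i²/L_i² = (6.626×10^-34)²/(8·9.109×10^-31) · [3²/(0.345 nm)² + 1²/(0.864 nm)² + 2²/(0.395 nm)²].
Evaluating gives E = 6.181×10^-18 J = 38.6 eV.

E = 38.6 eV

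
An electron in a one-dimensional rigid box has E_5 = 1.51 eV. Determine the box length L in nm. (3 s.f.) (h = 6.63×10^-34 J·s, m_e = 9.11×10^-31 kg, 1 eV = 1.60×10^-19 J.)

L = 2.50 nm

From E_n = n²h²/(8m_eL²), L = n·h/√(8m_eE_n).
E_5 = 1.51 eV = 2.416×10^-19 J, so L = 5·6.63×10^-34/√(8·9.11×10^-31·2.416×10^-19) = 2.50×10^-9 m = 2.50 nm.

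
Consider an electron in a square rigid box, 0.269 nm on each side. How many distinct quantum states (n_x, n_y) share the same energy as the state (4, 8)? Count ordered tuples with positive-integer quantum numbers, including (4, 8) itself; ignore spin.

The level has n_x² + n_y² = 80. The ordered positive-integer solutions are (4, 8), (8, 4).
That gives 2 states.

degeneracy = 2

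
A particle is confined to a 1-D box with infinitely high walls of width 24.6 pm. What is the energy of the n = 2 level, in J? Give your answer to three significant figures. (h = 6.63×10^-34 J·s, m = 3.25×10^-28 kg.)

For an infinite well E_n = n²h²/(8mL²), so E_1 = h²/(8mL²) = (6.63×10^-34)²/(8·3.25×10^-28·(2.46×10^-11 m)²) = 2.794×10^-19 J.
Then E_2 = 2²·E_1 = 4·2.794×10^-19 J = 1.12×10^-18 J.

E_2 = 1.12×10^-18 J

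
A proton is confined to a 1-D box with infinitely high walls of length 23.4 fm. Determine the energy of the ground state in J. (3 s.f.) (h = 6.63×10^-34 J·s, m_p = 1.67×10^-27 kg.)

For an infinite well E_n = n²h²/(8m_pL²), so E_1 = h²/(8m_pL²) = (6.63×10^-34)²/(8·1.67×10^-27·(2.34×10^-14 m)²) = 6.009×10^-14 J.

E_1 = 6.01×10^-14 J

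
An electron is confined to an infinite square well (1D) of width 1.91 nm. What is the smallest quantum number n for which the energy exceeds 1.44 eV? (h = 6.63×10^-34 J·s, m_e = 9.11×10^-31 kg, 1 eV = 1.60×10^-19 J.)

n = 4

E_1 = h²/(8m_eL²) = 1.653×10^-20 J = 0.1033 eV.
Need n² > 1.44/0.1033 = 13.94, i.e. n > 3.734.
The smallest integer satisfying this is n = 4.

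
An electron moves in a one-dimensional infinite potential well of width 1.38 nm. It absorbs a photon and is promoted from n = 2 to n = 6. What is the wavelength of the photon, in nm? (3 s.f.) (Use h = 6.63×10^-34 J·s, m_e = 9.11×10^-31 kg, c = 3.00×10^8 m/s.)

E_1 = h²/(8m_eL²) = 3.167×10^-20 J, so ΔE = (6² − 2²)E_1 = 1.013×10^-18 J.
λ = hc/ΔE = (6.63×10^-34·3.00×10^8)/1.013×10^-18 = 1.96×10^-7 m = 196 nm.

λ = 196 nm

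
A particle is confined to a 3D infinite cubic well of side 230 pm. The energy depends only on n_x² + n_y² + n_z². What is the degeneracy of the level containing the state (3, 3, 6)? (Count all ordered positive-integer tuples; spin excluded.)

The level has n_x² + n_y² + n_z² = 54. The ordered positive-integer solutions are (1, 2, 7), (1, 7, 2), (2, 1, 7), (2, 5, 5), (2, 7, 1), (3, 3, 6), (3, 6, 3), (5, 2, 5), (5, 5, 2), (6, 3, 3), (7, 1, 2), (7, 2, 1).
That gives 12 states.

degeneracy = 12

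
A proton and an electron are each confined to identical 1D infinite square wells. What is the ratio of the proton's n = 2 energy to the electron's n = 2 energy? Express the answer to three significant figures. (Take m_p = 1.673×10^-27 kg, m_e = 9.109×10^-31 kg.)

E_n ∝ 1/m at fixed n and L, so the ratio is m_e/m_p = 9.109×10^-31/1.673×10^-27 = 5.44×10^-4.

5.44×10^-4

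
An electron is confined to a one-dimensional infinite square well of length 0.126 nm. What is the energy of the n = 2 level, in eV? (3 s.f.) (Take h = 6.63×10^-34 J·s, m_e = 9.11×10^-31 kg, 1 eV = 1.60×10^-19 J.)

E_2 = 95.0 eV

For an infinite well E_n = n²h²/(8m_eL²), so E_1 = h²/(8m_eL²) = (6.63×10^-34)²/(8·9.11×10^-31·(1.26×10^-10 m)²) = 3.799×10^-18 J.
Then E_2 = 2²·E_1 = 4·3.799×10^-18 J = 1.520×10^-17 J.
Converting, E_2 = 1.520×10^-17 J / (1.60×10^-19 J/eV) = 95.0 eV.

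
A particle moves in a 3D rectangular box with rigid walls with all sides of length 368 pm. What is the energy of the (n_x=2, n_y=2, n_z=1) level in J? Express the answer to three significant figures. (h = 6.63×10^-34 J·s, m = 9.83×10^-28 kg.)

For a 3D rectangular well E = (h²/8m)·Σ n_i²/L_i² = (6.63×10^-34)²/(8·9.83×10^-28) · [2²/(368 pm)² + 2²/(368 pm)² + 1²/(368 pm)²].
Evaluating gives E = 3.71×10^-21 J.

E = 3.71×10^-21 J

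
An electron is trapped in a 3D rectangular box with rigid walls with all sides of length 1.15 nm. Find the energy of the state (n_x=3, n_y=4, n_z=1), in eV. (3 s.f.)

E = 7.39 eV

For a 3D rectangular well E = (h²/8m_e)·Σ n_i²/L_i² = (6.626×10^-34)²/(8·9.109×10^-31) · [3²/(1.15 nm)² + 4²/(1.15 nm)² + 1²/(1.15 nm)²].
Evaluating gives E = 1.184×10^-18 J = 7.39 eV.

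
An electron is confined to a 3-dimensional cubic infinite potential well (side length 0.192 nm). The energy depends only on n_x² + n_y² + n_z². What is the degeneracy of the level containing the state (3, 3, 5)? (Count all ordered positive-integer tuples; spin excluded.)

degeneracy = 3

The level has n_x² + n_y² + n_z² = 43. The ordered positive-integer solutions are (3, 3, 5), (3, 5, 3), (5, 3, 3).
That gives 3 states.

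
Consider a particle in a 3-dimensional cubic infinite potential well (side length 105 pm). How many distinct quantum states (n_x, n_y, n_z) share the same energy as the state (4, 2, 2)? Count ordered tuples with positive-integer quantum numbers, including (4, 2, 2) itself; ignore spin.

degeneracy = 3

The level has n_x² + n_y² + n_z² = 24. The ordered positive-integer solutions are (2, 2, 4), (2, 4, 2), (4, 2, 2).
That gives 3 states.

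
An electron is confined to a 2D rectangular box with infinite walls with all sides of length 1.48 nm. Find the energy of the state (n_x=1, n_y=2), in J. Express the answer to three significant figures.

E = 1.38×10^-19 J

For a 2D rectangular well E = (h²/8m_e)·Σ n_i²/L_i² = (6.626×10^-34)²/(8·9.109×10^-31) · [1²/(1.48 nm)² + 2²/(1.48 nm)²].
Evaluating gives E = 1.38×10^-19 J.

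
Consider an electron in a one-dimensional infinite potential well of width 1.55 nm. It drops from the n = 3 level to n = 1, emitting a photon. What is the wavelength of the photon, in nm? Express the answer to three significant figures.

λ = 990 nm

E_1 = h²/(8m_eL²) = 2.508×10^-20 J, so ΔE = (3² − 1²)E_1 = 2.006×10^-19 J.
λ = hc/ΔE = (6.626×10^-34·2.998×10^8)/2.006×10^-19 = 9.90×10^-7 m = 990 nm.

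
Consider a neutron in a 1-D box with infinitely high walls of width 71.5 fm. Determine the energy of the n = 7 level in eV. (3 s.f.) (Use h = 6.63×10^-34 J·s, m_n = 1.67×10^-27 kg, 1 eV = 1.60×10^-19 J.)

E_7 = 1.97×10^6 eV

For an infinite well E_n = n²h²/(8m_nL²), so E_1 = h²/(8m_nL²) = (6.63×10^-34)²/(8·1.67×10^-27·(7.15×10^-14 m)²) = 6.436×10^-15 J.
Then E_7 = 7²·E_1 = 49·6.436×10^-15 J = 3.154×10^-13 J.
Converting, E_7 = 3.154×10^-13 J / (1.60×10^-19 J/eV) = 1.97×10^6 eV.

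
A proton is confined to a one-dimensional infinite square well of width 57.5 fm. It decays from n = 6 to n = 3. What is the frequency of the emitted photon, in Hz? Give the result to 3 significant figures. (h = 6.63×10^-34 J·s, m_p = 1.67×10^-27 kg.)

f = 4.05×10^20 Hz

E_1 = h²/(8m_pL²) = 9.951×10^-15 J and ΔE = (6² − 3²)E_1 = 2.687×10^-13 J.
f = ΔE/h = 2.687×10^-13/6.63×10^-34 = 4.05×10^20 Hz.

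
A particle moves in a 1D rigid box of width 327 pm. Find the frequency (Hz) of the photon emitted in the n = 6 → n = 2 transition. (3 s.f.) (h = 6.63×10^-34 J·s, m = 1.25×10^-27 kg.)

f = 1.98×10^13 Hz

E_1 = h²/(8mL²) = 4.111×10^-22 J and ΔE = (6² − 2²)E_1 = 1.316×10^-20 J.
f = ΔE/h = 1.316×10^-20/6.63×10^-34 = 1.98×10^13 Hz.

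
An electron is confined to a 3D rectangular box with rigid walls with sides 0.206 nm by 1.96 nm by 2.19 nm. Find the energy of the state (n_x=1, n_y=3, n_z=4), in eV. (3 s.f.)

For a 3D rectangular well E = (h²/8m_e)·Σ n_i²/L_i² = (6.626×10^-34)²/(8·9.109×10^-31) · [1²/(0.206 nm)² + 3²/(1.96 nm)² + 4²/(2.19 nm)²].
Evaluating gives E = 1.762×10^-18 J = 11.0 eV.

E = 11.0 eV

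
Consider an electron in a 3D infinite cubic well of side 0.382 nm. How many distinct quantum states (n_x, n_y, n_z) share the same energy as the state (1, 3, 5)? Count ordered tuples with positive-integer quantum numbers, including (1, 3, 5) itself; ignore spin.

The level has n_x² + n_y² + n_z² = 35. The ordered positive-integer solutions are (1, 3, 5), (1, 5, 3), (3, 1, 5), (3, 5, 1), (5, 1, 3), (5, 3, 1).
That gives 6 states.

degeneracy = 6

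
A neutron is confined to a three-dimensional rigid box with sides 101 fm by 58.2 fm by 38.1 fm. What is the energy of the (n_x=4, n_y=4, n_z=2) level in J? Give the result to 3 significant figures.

For a 3D rectangular well E = (h²/8m_n)·Σ n_i²/L_i² = (6.626×10^-34)²/(8·1.675×10^-27) · [4²/(101 fm)² + 4²/(58.2 fm)² + 2²/(38.1 fm)²].
Evaluating gives E = 2.96×10^-13 J.

E = 2.96×10^-13 J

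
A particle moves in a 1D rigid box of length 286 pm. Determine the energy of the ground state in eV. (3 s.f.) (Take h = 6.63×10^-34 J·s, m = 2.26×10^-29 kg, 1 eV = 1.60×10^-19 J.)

For an infinite well E_n = n²h²/(8mL²), so E_1 = h²/(8mL²) = (6.63×10^-34)²/(8·2.26×10^-29·(2.86×10^-10 m)²) = 2.972×10^-20 J.
Converting, E_1 = 2.972×10^-20 J / (1.60×10^-19 J/eV) = 0.186 eV.

E_1 = 0.186 eV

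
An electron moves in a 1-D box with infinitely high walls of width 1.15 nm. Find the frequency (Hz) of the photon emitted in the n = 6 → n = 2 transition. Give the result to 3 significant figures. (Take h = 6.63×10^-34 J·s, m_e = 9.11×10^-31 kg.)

f = 2.20×10^15 Hz

E_1 = h²/(8m_eL²) = 4.561×10^-20 J and ΔE = (6² − 2²)E_1 = 1.460×10^-18 J.
f = ΔE/h = 1.460×10^-18/6.63×10^-34 = 2.20×10^15 Hz.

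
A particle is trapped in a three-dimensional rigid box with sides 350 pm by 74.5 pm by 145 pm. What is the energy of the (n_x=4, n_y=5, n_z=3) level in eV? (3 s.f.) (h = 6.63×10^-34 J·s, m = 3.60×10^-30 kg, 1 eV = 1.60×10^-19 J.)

E = 483 eV

For a 3D rectangular well E = (h²/8m)·Σ n_i²/L_i² = (6.63×10^-34)²/(8·3.60×10^-30) · [4²/(350 pm)² + 5²/(74.5 pm)² + 3²/(145 pm)²].
Evaluating gives E = 7.728×10^-17 J = 483 eV.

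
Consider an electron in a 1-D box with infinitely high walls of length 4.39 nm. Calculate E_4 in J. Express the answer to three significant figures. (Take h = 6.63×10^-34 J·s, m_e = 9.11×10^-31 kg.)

E_4 = 5.01×10^-20 J

For an infinite well E_n = n²h²/(8m_eL²), so E_1 = h²/(8m_eL²) = (6.63×10^-34)²/(8·9.11×10^-31·(4.39×10^-9 m)²) = 3.130×10^-21 J.
Then E_4 = 4²·E_1 = 16·3.130×10^-21 J = 5.01×10^-20 J.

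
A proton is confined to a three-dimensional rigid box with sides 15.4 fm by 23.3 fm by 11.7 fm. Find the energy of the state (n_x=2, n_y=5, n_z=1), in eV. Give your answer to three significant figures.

E = 1.44×10^7 eV

For a 3D rectangular well E = (h²/8m_p)·Σ n_i²/L_i² = (6.626×10^-34)²/(8·1.673×10^-27) · [2²/(15.4 fm)² + 5²/(23.3 fm)² + 1²/(11.7 fm)²].
Evaluating gives E = 2.303×10^-12 J = 1.44×10^7 eV.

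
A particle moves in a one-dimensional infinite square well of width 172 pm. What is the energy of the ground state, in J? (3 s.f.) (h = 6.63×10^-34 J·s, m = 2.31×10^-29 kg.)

E_1 = 8.04×10^-20 J

For an infinite well E_n = n²h²/(8mL²), so E_1 = h²/(8mL²) = (6.63×10^-34)²/(8·2.31×10^-29·(1.72×10^-10 m)²) = 8.040×10^-20 J.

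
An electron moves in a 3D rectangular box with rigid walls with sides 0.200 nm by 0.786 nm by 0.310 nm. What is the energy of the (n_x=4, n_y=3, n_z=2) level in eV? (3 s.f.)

For a 3D rectangular well E = (h²/8m_e)·Σ n_i²/L_i² = (6.626×10^-34)²/(8·9.109×10^-31) · [4²/(0.200 nm)² + 3²/(0.786 nm)² + 2²/(0.310 nm)²].
Evaluating gives E = 2.748×10^-17 J = 172 eV.

E = 172 eV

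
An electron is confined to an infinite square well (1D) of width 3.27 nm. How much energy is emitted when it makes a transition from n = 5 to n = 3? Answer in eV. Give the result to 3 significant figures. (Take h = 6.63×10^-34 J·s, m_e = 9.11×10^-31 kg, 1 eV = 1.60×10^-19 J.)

|ΔE| = 0.564 eV

E_1 = h²/(8m_eL²) = 5.641×10^-21 J.
|ΔE| = |5² − 3²|·E_1 = 16·5.641×10^-21 J = 9.026×10^-20 J = 0.564 eV.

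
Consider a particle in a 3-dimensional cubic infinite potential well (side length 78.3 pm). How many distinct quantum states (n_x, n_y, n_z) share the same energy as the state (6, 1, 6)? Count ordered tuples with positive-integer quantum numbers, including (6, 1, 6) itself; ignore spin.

The level has n_x² + n_y² + n_z² = 73. The ordered positive-integer solutions are (1, 6, 6), (6, 1, 6), (6, 6, 1).
That gives 3 states.

degeneracy = 3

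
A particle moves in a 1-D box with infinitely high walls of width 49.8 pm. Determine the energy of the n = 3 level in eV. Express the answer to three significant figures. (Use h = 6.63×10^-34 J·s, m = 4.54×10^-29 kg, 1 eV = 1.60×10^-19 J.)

E_3 = 27.5 eV

For an infinite well E_n = n²h²/(8mL²), so E_1 = h²/(8mL²) = (6.63×10^-34)²/(8·4.54×10^-29·(4.98×10^-11 m)²) = 4.880×10^-19 J.
Then E_3 = 3²·E_1 = 9·4.880×10^-19 J = 4.392×10^-18 J.
Converting, E_3 = 4.392×10^-18 J / (1.60×10^-19 J/eV) = 27.5 eV.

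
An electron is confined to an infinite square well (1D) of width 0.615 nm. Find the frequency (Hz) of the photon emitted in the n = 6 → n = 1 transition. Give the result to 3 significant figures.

E_1 = h²/(8m_eL²) = 1.593×10^-19 J and ΔE = (6² − 1²)E_1 = 5.575×10^-18 J.
f = ΔE/h = 5.575×10^-18/6.626×10^-34 = 8.41×10^15 Hz.

f = 8.41×10^15 Hz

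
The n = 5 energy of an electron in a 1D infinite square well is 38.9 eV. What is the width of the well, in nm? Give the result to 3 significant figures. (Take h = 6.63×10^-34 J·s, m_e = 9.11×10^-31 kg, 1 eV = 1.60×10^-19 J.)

L = 0.492 nm

From E_n = n²h²/(8m_eL²), L = n·h/√(8m_eE_n).
E_5 = 38.9 eV = 6.224×10^-18 J, so L = 5·6.63×10^-34/√(8·9.11×10^-31·6.224×10^-18) = 4.92×10^-10 m = 0.492 nm.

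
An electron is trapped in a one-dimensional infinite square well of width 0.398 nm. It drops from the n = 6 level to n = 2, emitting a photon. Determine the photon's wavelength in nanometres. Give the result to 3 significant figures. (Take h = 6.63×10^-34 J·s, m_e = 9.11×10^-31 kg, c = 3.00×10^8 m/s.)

λ = 16.3 nm

E_1 = h²/(8m_eL²) = 3.808×10^-19 J, so ΔE = (6² − 2²)E_1 = 1.219×10^-17 J.
λ = hc/ΔE = (6.63×10^-34·3.00×10^8)/1.219×10^-17 = 1.63×10^-8 m = 16.3 nm.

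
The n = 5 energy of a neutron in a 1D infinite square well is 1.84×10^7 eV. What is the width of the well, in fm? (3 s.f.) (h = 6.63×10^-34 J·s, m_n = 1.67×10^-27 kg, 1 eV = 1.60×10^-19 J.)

L = 16.7 fm

From E_n = n²h²/(8m_nL²), L = n·h/√(8m_nE_n).
E_5 = 1.84×10^7 eV = 2.944×10^-12 J, so L = 5·6.63×10^-34/√(8·1.67×10^-27·2.944×10^-12) = 1.67×10^-14 m = 16.7 fm.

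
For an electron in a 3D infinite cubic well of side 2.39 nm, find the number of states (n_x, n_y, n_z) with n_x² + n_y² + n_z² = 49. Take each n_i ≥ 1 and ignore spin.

degeneracy = 6

The level has n_x² + n_y² + n_z² = 49. The ordered positive-integer solutions are (2, 3, 6), (2, 6, 3), (3, 2, 6), (3, 6, 2), (6, 2, 3), (6, 3, 2).
That gives 6 states.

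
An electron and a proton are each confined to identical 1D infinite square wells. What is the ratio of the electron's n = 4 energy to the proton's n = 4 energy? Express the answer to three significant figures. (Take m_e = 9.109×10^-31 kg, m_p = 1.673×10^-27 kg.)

1.84×10^3

E_n ∝ 1/m at fixed n and L, so the ratio is m_p/m_e = 1.673×10^-27/9.109×10^-31 = 1.84×10^3.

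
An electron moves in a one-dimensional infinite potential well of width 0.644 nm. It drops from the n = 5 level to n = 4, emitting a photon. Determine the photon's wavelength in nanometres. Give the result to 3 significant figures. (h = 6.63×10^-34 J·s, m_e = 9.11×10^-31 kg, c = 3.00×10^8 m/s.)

λ = 152 nm

E_1 = h²/(8m_eL²) = 1.454×10^-19 J, so ΔE = (5² − 4²)E_1 = 1.309×10^-18 J.
λ = hc/ΔE = (6.63×10^-34·3.00×10^8)/1.309×10^-18 = 1.52×10^-7 m = 152 nm.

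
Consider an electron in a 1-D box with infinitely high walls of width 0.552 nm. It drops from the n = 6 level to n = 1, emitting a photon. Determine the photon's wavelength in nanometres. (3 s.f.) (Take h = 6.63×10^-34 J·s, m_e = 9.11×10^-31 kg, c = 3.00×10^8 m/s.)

E_1 = h²/(8m_eL²) = 1.979×10^-19 J, so ΔE = (6² − 1²)E_1 = 6.927×10^-18 J.
λ = hc/ΔE = (6.63×10^-34·3.00×10^8)/6.927×10^-18 = 2.87×10^-8 m = 28.7 nm.

λ = 28.7 nm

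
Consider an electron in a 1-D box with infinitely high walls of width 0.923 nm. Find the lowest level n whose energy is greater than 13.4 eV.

n = 6

E_1 = h²/(8m_eL²) = 7.072×10^-20 J = 0.4414 eV.
Need n² > 13.4/0.4414 = 30.36, i.e. n > 5.510.
The smallest integer satisfying this is n = 6.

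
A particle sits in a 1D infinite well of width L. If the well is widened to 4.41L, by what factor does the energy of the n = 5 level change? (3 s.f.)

E_n ∝ 1/L², so the energy scales by 1/4.41² = 0.0514.

0.0514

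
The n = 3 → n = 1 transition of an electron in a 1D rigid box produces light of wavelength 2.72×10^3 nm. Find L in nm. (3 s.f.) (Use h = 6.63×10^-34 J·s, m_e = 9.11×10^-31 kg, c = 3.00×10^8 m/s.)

L = 2.57 nm

The photon carries ΔE = hc/λ = 6.63×10^-34·3.00×10^8/2.72×10^-6 m = 7.312×10^-20 J.
Since ΔE = (3² − 1²)E_1, E_1 = 9.140×10^-21 J, and L = h/√(8m_eE_1) = 2.57×10^-9 m = 2.57 nm.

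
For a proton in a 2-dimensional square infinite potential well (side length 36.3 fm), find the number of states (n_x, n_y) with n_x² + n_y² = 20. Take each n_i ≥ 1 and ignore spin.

The level has n_x² + n_y² = 20. The ordered positive-integer solutions are (2, 4), (4, 2).
That gives 2 states.

degeneracy = 2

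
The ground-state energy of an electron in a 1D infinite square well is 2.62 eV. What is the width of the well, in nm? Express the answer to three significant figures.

L = 0.379 nm

From E_n = n²h²/(8m_eL²), L = n·h/√(8m_eE_n).
E_1 = 2.62 eV = 4.197×10^-19 J, so L = 1·6.626×10^-34/√(8·9.109×10^-31·4.197×10^-19) = 3.79×10^-10 m = 0.379 nm.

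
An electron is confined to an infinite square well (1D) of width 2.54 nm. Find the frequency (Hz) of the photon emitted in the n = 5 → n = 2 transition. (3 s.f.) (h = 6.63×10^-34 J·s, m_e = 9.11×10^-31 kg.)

E_1 = h²/(8m_eL²) = 9.349×10^-21 J and ΔE = (5² − 2²)E_1 = 1.963×10^-19 J.
f = ΔE/h = 1.963×10^-19/6.63×10^-34 = 2.96×10^14 Hz.

f = 2.96×10^14 Hz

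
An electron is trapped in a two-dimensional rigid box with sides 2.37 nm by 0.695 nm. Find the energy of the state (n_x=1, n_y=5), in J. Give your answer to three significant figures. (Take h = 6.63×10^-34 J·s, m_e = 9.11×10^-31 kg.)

For a 2D rectangular well E = (h²/8m_e)·Σ n_i²/L_i² = (6.63×10^-34)²/(8·9.11×10^-31) · [1²/(2.37 nm)² + 5²/(0.695 nm)²].
Evaluating gives E = 3.13×10^-18 J.

E = 3.13×10^-18 J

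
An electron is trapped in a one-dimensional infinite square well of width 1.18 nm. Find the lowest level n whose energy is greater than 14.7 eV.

E_1 = h²/(8m_eL²) = 4.327×10^-20 J = 0.2701 eV.
Need n² > 14.7/0.2701 = 54.42, i.e. n > 7.377.
The smallest integer satisfying this is n = 8.

n = 8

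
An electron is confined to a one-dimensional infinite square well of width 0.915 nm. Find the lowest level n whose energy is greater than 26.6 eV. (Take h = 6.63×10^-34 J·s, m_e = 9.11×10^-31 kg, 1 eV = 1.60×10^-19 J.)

n = 8

E_1 = h²/(8m_eL²) = 7.204×10^-20 J = 0.4503 eV.
Need n² > 26.6/0.4503 = 59.07, i.e. n > 7.686.
The smallest integer satisfying this is n = 8.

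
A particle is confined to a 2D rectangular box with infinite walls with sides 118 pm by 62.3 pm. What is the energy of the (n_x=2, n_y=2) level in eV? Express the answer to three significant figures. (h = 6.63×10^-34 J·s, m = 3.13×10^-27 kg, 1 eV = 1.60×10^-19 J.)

For a 2D rectangular well E = (h²/8m)·Σ n_i²/L_i² = (6.63×10^-34)²/(8·3.13×10^-27) · [2²/(118 pm)² + 2²/(62.3 pm)²].
Evaluating gives E = 2.313×10^-20 J = 0.145 eV.

E = 0.145 eV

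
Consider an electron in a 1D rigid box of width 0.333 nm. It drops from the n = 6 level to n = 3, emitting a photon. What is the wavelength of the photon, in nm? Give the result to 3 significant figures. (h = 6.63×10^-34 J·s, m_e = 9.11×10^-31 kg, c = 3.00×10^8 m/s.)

E_1 = h²/(8m_eL²) = 5.439×10^-19 J, so ΔE = (6² − 3²)E_1 = 1.469×10^-17 J.
λ = hc/ΔE = (6.63×10^-34·3.00×10^8)/1.469×10^-17 = 1.35×10^-8 m = 13.5 nm.

λ = 13.5 nm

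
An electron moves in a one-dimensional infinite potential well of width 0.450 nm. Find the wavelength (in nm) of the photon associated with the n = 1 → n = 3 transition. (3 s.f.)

λ = 83.5 nm

E_1 = h²/(8m_eL²) = 2.975×10^-19 J, so ΔE = (3² − 1²)E_1 = 2.380×10^-18 J.
λ = hc/ΔE = (6.626×10^-34·2.998×10^8)/2.380×10^-18 = 8.35×10^-8 m = 83.5 nm.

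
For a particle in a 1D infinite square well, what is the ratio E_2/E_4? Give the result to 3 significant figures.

0.250

E_n ∝ n², so E_2/E_4 = 2²/4² = 4/16 = 0.250.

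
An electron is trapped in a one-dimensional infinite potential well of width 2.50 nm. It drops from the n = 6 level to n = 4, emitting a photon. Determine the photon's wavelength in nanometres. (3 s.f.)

λ = 1.03×10^3 nm

E_1 = h²/(8m_eL²) = 9.640×10^-21 J, so ΔE = (6² − 4²)E_1 = 1.928×10^-19 J.
λ = hc/ΔE = (6.626×10^-34·2.998×10^8)/1.928×10^-19 = 1.03×10^-6 m = 1.03×10^3 nm.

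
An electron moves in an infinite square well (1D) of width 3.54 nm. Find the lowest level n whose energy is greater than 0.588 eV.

E_1 = h²/(8m_eL²) = 4.808×10^-21 J = 0.03001 eV.
Need n² > 0.588/0.03001 = 19.59, i.e. n > 4.426.
The smallest integer satisfying this is n = 5.

n = 5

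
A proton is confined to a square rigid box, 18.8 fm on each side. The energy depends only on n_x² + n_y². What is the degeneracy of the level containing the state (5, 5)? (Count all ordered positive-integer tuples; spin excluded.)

The level has n_x² + n_y² = 50. The ordered positive-integer solutions are (1, 7), (5, 5), (7, 1).
That gives 3 states.

degeneracy = 3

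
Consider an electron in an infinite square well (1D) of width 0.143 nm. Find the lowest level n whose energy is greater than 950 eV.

n = 8

E_1 = h²/(8m_eL²) = 2.946×10^-18 J = 18.39 eV.
Need n² > 950/18.39 = 51.66, i.e. n > 7.187.
The smallest integer satisfying this is n = 8.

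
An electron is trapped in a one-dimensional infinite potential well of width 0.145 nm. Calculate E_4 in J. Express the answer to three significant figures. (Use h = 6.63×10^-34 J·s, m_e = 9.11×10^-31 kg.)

For an infinite well E_n = n²h²/(8m_eL²), so E_1 = h²/(8m_eL²) = (6.63×10^-34)²/(8·9.11×10^-31·(1.45×10^-10 m)²) = 2.869×10^-18 J.
Then E_4 = 4²·E_1 = 16·2.869×10^-18 J = 4.59×10^-17 J.

E_4 = 4.59×10^-17 J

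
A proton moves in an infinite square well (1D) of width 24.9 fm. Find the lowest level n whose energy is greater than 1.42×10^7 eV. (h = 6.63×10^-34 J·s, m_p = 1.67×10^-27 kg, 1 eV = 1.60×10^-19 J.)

n = 7

E_1 = h²/(8m_pL²) = 5.307×10^-14 J = 3.317×10^5 eV.
Need n² > 1.42×10^7/3.317×10^5 = 42.81, i.e. n > 6.543.
The smallest integer satisfying this is n = 7.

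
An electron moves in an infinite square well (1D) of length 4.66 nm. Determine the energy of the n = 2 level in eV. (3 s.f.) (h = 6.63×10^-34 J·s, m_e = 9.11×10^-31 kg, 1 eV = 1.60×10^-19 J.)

For an infinite well E_n = n²h²/(8m_eL²), so E_1 = h²/(8m_eL²) = (6.63×10^-34)²/(8·9.11×10^-31·(4.66×10^-9 m)²) = 2.777×10^-21 J.
Then E_2 = 2²·E_1 = 4·2.777×10^-21 J = 1.111×10^-20 J.
Converting, E_2 = 1.111×10^-20 J / (1.60×10^-19 J/eV) = 0.0694 eV.

E_2 = 0.0694 eV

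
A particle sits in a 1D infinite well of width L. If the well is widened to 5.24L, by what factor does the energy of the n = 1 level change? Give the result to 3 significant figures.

0.0364

E_n ∝ 1/L², so the energy scales by 1/5.24² = 0.0364.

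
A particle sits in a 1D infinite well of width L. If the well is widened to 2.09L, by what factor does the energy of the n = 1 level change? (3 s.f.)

E_n ∝ 1/L², so the energy scales by 1/2.09² = 0.229.

0.229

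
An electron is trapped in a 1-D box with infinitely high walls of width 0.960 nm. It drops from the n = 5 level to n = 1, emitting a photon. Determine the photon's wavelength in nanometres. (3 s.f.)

λ = 127 nm

E_1 = h²/(8m_eL²) = 6.537×10^-20 J, so ΔE = (5² − 1²)E_1 = 1.569×10^-18 J.
λ = hc/ΔE = (6.626×10^-34·2.998×10^8)/1.569×10^-18 = 1.27×10^-7 m = 127 nm.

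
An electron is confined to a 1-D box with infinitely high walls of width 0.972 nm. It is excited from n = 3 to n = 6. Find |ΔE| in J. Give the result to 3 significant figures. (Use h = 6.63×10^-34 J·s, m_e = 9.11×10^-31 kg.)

E_1 = h²/(8m_eL²) = 6.384×10^-20 J.
|ΔE| = |3² − 6²|·E_1 = 27·6.384×10^-20 J = 1.72×10^-18 J.

|ΔE| = 1.72×10^-18 J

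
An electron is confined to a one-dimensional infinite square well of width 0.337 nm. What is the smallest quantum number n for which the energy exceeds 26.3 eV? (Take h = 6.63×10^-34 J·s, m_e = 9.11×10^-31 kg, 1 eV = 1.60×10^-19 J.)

E_1 = h²/(8m_eL²) = 5.311×10^-19 J = 3.319 eV.
Need n² > 26.3/3.319 = 7.924, i.e. n > 2.815.
The smallest integer satisfying this is n = 3.

n = 3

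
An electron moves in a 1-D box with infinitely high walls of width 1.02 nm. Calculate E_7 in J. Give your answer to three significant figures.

E_7 = 2.84×10^-18 J

For an infinite well E_n = n²h²/(8m_eL²), so E_1 = h²/(8m_eL²) = (6.626×10^-34)²/(8·9.109×10^-31·(1.02×10^-9 m)²) = 5.791×10^-20 J.
Then E_7 = 7²·E_1 = 49·5.791×10^-20 J = 2.84×10^-18 J.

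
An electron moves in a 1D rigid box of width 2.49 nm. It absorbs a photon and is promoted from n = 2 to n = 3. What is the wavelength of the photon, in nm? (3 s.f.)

E_1 = h²/(8m_eL²) = 9.717×10^-21 J, so ΔE = (3² − 2²)E_1 = 4.859×10^-20 J.
λ = hc/ΔE = (6.626×10^-34·2.998×10^8)/4.859×10^-20 = 4.09×10^-6 m = 4.09×10^3 nm.

λ = 4.09×10^3 nm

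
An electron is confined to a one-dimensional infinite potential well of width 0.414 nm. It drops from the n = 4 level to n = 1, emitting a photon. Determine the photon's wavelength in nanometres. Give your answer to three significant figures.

λ = 37.7 nm

E_1 = h²/(8m_eL²) = 3.515×10^-19 J, so ΔE = (4² − 1²)E_1 = 5.273×10^-18 J.
λ = hc/ΔE = (6.626×10^-34·2.998×10^8)/5.273×10^-18 = 3.77×10^-8 m = 37.7 nm.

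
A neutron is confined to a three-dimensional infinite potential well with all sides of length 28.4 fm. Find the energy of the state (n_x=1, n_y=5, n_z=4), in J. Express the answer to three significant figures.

For a 3D rectangular well E = (h²/8m_n)·Σ n_i²/L_i² = (6.626×10^-34)²/(8·1.675×10^-27) · [1²/(28.4 fm)² + 5²/(28.4 fm)² + 4²/(28.4 fm)²].
Evaluating gives E = 1.71×10^-12 J.

E = 1.71×10^-12 J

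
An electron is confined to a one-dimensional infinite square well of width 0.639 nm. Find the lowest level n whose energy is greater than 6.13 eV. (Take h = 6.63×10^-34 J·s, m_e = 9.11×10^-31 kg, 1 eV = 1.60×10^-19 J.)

n = 3

E_1 = h²/(8m_eL²) = 1.477×10^-19 J = 0.9231 eV.
Need n² > 6.13/0.9231 = 6.641, i.e. n > 2.577.
The smallest integer satisfying this is n = 3.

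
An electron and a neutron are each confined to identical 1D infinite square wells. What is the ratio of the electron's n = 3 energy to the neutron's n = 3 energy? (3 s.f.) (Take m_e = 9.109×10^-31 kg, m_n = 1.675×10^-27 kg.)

1.84×10^3

E_n ∝ 1/m at fixed n and L, so the ratio is m_n/m_e = 1.675×10^-27/9.109×10^-31 = 1.84×10^3.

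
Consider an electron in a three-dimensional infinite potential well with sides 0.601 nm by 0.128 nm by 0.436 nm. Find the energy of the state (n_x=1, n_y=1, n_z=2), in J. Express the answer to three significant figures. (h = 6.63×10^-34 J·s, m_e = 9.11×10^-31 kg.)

For a 3D rectangular well E = (h²/8m_e)·Σ n_i²/L_i² = (6.63×10^-34)²/(8·9.11×10^-31) · [1²/(0.601 nm)² + 1²/(0.128 nm)² + 2²/(0.436 nm)²].
Evaluating gives E = 5.12×10^-18 J.

E = 5.12×10^-18 J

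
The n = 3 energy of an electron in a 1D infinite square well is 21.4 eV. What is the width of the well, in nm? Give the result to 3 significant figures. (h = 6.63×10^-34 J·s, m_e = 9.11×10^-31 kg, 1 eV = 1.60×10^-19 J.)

From E_n = n²h²/(8m_eL²), L = n·h/√(8m_eE_n).
E_3 = 21.4 eV = 3.424×10^-18 J, so L = 3·6.63×10^-34/√(8·9.11×10^-31·3.424×10^-18) = 3.98×10^-10 m = 0.398 nm.

L = 0.398 nm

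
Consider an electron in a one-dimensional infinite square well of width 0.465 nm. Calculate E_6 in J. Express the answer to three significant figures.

E_6 = 1.00×10^-17 J

For an infinite well E_n = n²h²/(8m_eL²), so E_1 = h²/(8m_eL²) = (6.626×10^-34)²/(8·9.109×10^-31·(4.65×10^-10 m)²) = 2.786×10^-19 J.
Then E_6 = 6²·E_1 = 36·2.786×10^-19 J = 1.00×10^-17 J.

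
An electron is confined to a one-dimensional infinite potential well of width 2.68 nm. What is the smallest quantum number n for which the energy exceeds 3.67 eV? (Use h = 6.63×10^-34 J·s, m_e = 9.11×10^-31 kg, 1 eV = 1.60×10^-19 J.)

E_1 = h²/(8m_eL²) = 8.397×10^-21 J = 0.05248 eV.
Need n² > 3.67/0.05248 = 69.93, i.e. n > 8.362.
The smallest integer satisfying this is n = 9.

n = 9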